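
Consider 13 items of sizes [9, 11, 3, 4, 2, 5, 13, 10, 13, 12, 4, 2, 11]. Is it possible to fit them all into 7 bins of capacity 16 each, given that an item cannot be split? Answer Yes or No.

Yes

A valid assignment using 7 bins:
  bin 1: 13 + 3 = 16
  bin 2: 13 + 2 = 15
  bin 3: 12 + 4 = 16
  bin 4: 11 + 5 = 16
  bin 5: 11 + 4 = 15
  bin 6: 10 + 2 = 12
  bin 7: 9 = 9
Every load is within 16, so 7 bins suffice.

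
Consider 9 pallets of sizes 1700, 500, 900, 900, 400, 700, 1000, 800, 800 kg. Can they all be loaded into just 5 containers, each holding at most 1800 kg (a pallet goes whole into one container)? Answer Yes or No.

A valid assignment using 5 containers:
  container 1: 1700 = 1700
  container 2: 1000 + 800 = 1800
  container 3: 900 + 900 = 1800
  container 4: 800 + 700 = 1500
  container 5: 500 + 400 = 900
Every load is within 1800 kg, so 5 containers suffice.

Yes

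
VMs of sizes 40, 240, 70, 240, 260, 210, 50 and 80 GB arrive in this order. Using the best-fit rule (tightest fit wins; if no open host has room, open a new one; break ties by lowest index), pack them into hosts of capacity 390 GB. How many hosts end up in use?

4

  40 → host 1 (new)  [load 40/390]
  240 → host 1  [load 280/390]
  70 → host 1  [load 350/390]
  240 → host 2 (new)  [load 240/390]
  260 → host 3 (new)  [load 260/390]
  210 → host 4 (new)  [load 210/390]
  50 → host 3  [load 310/390]
  80 → host 3  [load 390/390]
4 hosts opened.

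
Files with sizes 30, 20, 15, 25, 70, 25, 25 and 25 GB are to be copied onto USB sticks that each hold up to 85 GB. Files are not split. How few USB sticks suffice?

3

Total = 70 + 30 + 25 + 25 + 25 + 25 + 20 + 15 = 235 GB.
Lower bound: ⌈235/85⌉ = 3 USB sticks.
A packing using 3 USB sticks:
  USB stick 1: 70 + 15 = 85
  USB stick 2: 30 + 25 + 25 = 80
  USB stick 3: 25 + 25 + 20 = 70
This matches the lower bound, so 3 is optimal.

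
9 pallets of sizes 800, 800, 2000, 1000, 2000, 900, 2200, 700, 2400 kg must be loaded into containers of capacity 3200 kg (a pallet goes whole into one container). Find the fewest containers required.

Total = 2400 + 2200 + 2000 + 2000 + 1000 + 900 + 800 + 800 + 700 = 12800 kg.
Lower bound: ⌈12800/3200⌉ = 4 containers.
A packing using 5 containers:
  container 1: 2400 + 800 = 3200
  container 2: 2200 + 1000 = 3200
  container 3: 2000 + 900 = 2900
  container 4: 2000 + 800 = 2800
  container 5: 700 = 700
No arrangement into 4 containers stays within capacity, so 5 is optimal.

5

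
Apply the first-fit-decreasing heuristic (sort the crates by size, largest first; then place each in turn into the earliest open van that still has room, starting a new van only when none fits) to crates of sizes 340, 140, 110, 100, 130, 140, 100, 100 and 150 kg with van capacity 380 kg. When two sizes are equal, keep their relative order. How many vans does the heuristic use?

4

Sorted descending: 340, 150, 140, 140, 130, 110, 100, 100, 100.
  340 → van 1 (new)  [load 340/380]
  150 → van 2 (new)  [load 150/380]
  140 → van 2  [load 290/380]
  140 → van 3 (new)  [load 140/380]
  130 → van 3  [load 270/380]
  110 → van 3  [load 380/380]
  100 → van 4 (new)  [load 100/380]
  100 → van 4  [load 200/380]
  100 → van 4  [load 300/380]
4 vans opened.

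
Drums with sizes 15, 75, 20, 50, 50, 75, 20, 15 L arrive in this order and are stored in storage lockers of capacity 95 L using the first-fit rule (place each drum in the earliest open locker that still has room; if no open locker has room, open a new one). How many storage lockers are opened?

4

  15 → locker 1 (new)  [load 15/95]
  75 → locker 1  [load 90/95]
  20 → locker 2 (new)  [load 20/95]
  50 → locker 2  [load 70/95]
  50 → locker 3 (new)  [load 50/95]
  75 → locker 4 (new)  [load 75/95]
  20 → locker 2  [load 90/95]
  15 → locker 3  [load 65/95]
4 storage lockers opened.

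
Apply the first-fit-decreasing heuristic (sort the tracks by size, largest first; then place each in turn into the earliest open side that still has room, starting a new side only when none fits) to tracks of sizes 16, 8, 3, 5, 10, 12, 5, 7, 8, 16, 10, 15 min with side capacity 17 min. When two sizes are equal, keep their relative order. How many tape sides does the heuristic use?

8

Sorted descending: 16, 16, 15, 12, 10, 10, 8, 8, 7, 5, 5, 3.
  16 → side 1 (new)  [load 16/17]
  16 → side 2 (new)  [load 16/17]
  15 → side 3 (new)  [load 15/17]
  12 → side 4 (new)  [load 12/17]
  10 → side 5 (new)  [load 10/17]
  10 → side 6 (new)  [load 10/17]
  8 → side 7 (new)  [load 8/17]
  8 → side 7  [load 16/17]
  7 → side 5  [load 17/17]
  5 → side 4  [load 17/17]
  5 → side 6  [load 15/17]
  3 → side 8 (new)  [load 3/17]
8 tape sides opened.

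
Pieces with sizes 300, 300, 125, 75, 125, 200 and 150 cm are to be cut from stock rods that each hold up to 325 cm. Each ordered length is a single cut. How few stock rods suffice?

Total = 300 + 300 + 200 + 150 + 125 + 125 + 75 = 1275 cm.
Lower bound: ⌈1275/325⌉ = 4 stock rods.
A packing using 5 stock rods:
  stock rod 1: 300 = 300
  stock rod 2: 300 = 300
  stock rod 3: 200 + 125 = 325
  stock rod 4: 150 + 125 = 275
  stock rod 5: 75 = 75
No arrangement into 4 stock rods stays within capacity, so 5 is optimal.

5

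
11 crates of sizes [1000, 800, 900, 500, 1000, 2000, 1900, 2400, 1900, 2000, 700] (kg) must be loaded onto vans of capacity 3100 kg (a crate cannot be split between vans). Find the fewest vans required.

6

Total = 2400 + 2000 + 2000 + 1900 + 1900 + 1000 + 1000 + 900 + 800 + 700 + 500 = 15100 kg.
Lower bound: ⌈15100/3100⌉ = 5 vans.
A packing using 6 vans:
  van 1: 2400 + 700 = 3100
  van 2: 2000 + 1000 = 3000
  van 3: 2000 + 1000 = 3000
  van 4: 1900 + 900 = 2800
  van 5: 1900 + 800 = 2700
  van 6: 500 = 500
No arrangement into 5 vans stays within capacity, so 6 is optimal.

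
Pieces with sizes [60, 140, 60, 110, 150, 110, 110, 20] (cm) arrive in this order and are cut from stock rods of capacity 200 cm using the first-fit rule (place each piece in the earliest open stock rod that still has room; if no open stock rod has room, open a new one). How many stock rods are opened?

  60 → stock rod 1 (new)  [load 60/200]
  140 → stock rod 1  [load 200/200]
  60 → stock rod 2 (new)  [load 60/200]
  110 → stock rod 2  [load 170/200]
  150 → stock rod 3 (new)  [load 150/200]
  110 → stock rod 4 (new)  [load 110/200]
  110 → stock rod 5 (new)  [load 110/200]
  20 → stock rod 2  [load 190/200]
5 stock rods opened.

5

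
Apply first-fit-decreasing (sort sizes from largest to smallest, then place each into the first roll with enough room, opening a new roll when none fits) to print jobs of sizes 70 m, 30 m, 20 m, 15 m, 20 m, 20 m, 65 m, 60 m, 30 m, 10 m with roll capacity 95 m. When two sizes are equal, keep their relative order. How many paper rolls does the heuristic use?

4

Sorted descending: 70, 65, 60, 30, 30, 20, 20, 20, 15, 10.
  70 → roll 1 (new)  [load 70/95]
  65 → roll 2 (new)  [load 65/95]
  60 → roll 3 (new)  [load 60/95]
  30 → roll 2  [load 95/95]
  30 → roll 3  [load 90/95]
  20 → roll 1  [load 90/95]
  20 → roll 4 (new)  [load 20/95]
  20 → roll 4  [load 40/95]
  15 → roll 4  [load 55/95]
  10 → roll 4  [load 65/95]
4 paper rolls opened.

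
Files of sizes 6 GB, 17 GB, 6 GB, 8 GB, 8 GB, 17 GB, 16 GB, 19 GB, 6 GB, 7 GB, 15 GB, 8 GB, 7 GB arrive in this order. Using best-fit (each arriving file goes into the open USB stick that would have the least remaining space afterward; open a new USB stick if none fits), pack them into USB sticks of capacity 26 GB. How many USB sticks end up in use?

6

  6 → USB stick 1 (new)  [load 6/26]
  17 → USB stick 1  [load 23/26]
  6 → USB stick 2 (new)  [load 6/26]
  8 → USB stick 2  [load 14/26]
  8 → USB stick 2  [load 22/26]
  17 → USB stick 3 (new)  [load 17/26]
  16 → USB stick 4 (new)  [load 16/26]
  19 → USB stick 5 (new)  [load 19/26]
  6 → USB stick 5  [load 25/26]
  7 → USB stick 3  [load 24/26]
  15 → USB stick 6 (new)  [load 15/26]
  8 → USB stick 4  [load 24/26]
  7 → USB stick 6  [load 22/26]
6 USB sticks opened.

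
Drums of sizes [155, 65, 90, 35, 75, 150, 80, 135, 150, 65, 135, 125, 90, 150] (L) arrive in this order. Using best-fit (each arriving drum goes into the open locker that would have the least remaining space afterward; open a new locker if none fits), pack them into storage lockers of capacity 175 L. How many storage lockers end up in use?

10

  155 → locker 1 (new)  [load 155/175]
  65 → locker 2 (new)  [load 65/175]
  90 → locker 2  [load 155/175]
  35 → locker 3 (new)  [load 35/175]
  75 → locker 3  [load 110/175]
  150 → locker 4 (new)  [load 150/175]
  80 → locker 5 (new)  [load 80/175]
  135 → locker 6 (new)  [load 135/175]
  150 → locker 7 (new)  [load 150/175]
  65 → locker 3  [load 175/175]
  135 → locker 8 (new)  [load 135/175]
  125 → locker 9 (new)  [load 125/175]
  90 → locker 5  [load 170/175]
  150 → locker 10 (new)  [load 150/175]
10 storage lockers opened.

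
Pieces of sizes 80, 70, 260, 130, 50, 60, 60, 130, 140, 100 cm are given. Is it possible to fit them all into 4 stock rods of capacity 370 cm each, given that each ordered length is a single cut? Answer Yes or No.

A valid assignment using 3 stock rods:
  stock rod 1: 260 + 100 = 360
  stock rod 2: 140 + 130 + 80 = 350
  stock rod 3: 130 + 70 + 60 + 60 + 50 = 370
That uses only 3 ≤ 4, so 4 stock rods are enough.

Yes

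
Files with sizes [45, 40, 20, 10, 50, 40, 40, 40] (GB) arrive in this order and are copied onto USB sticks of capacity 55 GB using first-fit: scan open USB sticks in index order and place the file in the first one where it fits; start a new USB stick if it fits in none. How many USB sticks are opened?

7

  45 → USB stick 1 (new)  [load 45/55]
  40 → USB stick 2 (new)  [load 40/55]
  20 → USB stick 3 (new)  [load 20/55]
  10 → USB stick 1  [load 55/55]
  50 → USB stick 4 (new)  [load 50/55]
  40 → USB stick 5 (new)  [load 40/55]
  40 → USB stick 6 (new)  [load 40/55]
  40 → USB stick 7 (new)  [load 40/55]
7 USB sticks opened.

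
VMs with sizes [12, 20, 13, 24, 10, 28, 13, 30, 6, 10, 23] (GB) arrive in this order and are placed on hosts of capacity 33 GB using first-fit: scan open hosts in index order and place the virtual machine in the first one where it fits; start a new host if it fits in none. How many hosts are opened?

  12 → host 1 (new)  [load 12/33]
  20 → host 1  [load 32/33]
  13 → host 2 (new)  [load 13/33]
  24 → host 3 (new)  [load 24/33]
  10 → host 2  [load 23/33]
  28 → host 4 (new)  [load 28/33]
  13 → host 5 (new)  [load 13/33]
  30 → host 6 (new)  [load 30/33]
  6 → host 2  [load 29/33]
  10 → host 5  [load 23/33]
  23 → host 7 (new)  [load 23/33]
7 hosts opened.

7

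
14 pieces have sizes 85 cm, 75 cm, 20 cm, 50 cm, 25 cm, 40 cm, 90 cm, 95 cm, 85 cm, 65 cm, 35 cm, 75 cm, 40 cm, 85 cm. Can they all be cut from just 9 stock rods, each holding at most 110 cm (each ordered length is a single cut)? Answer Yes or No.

A valid assignment using 9 stock rods:
  stock rod 1: 95 = 95
  stock rod 2: 90 + 20 = 110
  stock rod 3: 85 + 25 = 110
  stock rod 4: 85 = 85
  stock rod 5: 85 = 85
  stock rod 6: 75 + 35 = 110
  stock rod 7: 75 = 75
  stock rod 8: 65 + 40 = 105
  stock rod 9: 50 + 40 = 90
Every load is within 110 cm, so 9 stock rods suffice.

Yes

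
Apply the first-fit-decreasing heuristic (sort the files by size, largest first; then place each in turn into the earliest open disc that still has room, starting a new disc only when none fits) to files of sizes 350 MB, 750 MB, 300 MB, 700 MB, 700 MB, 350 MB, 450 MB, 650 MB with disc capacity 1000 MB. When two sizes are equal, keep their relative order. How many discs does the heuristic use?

Sorted descending: 750, 700, 700, 650, 450, 350, 350, 300.
  750 → disc 1 (new)  [load 750/1000]
  700 → disc 2 (new)  [load 700/1000]
  700 → disc 3 (new)  [load 700/1000]
  650 → disc 4 (new)  [load 650/1000]
  450 → disc 5 (new)  [load 450/1000]
  350 → disc 4  [load 1000/1000]
  350 → disc 5  [load 800/1000]
  300 → disc 2  [load 1000/1000]
5 discs opened.

5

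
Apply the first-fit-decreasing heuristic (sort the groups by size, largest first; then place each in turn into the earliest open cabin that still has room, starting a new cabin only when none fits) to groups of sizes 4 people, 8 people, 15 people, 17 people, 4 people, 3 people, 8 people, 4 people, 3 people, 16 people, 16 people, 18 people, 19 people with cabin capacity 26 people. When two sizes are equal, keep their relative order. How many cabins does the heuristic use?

Sorted descending: 19, 18, 17, 16, 16, 15, 8, 8, 4, 4, 4, 3, 3.
  19 → cabin 1 (new)  [load 19/26]
  18 → cabin 2 (new)  [load 18/26]
  17 → cabin 3 (new)  [load 17/26]
  16 → cabin 4 (new)  [load 16/26]
  16 → cabin 5 (new)  [load 16/26]
  15 → cabin 6 (new)  [load 15/26]
  8 → cabin 2  [load 26/26]
  8 → cabin 3  [load 25/26]
  4 → cabin 1  [load 23/26]
  4 → cabin 4  [load 20/26]
  4 → cabin 4  [load 24/26]
  3 → cabin 1  [load 26/26]
  3 → cabin 5  [load 19/26]
6 cabins opened.

6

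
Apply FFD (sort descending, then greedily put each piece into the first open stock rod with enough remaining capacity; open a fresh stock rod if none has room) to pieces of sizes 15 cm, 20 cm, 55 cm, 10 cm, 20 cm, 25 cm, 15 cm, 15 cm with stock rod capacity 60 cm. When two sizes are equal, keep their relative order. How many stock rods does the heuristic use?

Sorted descending: 55, 25, 20, 20, 15, 15, 15, 10.
  55 → stock rod 1 (new)  [load 55/60]
  25 → stock rod 2 (new)  [load 25/60]
  20 → stock rod 2  [load 45/60]
  20 → stock rod 3 (new)  [load 20/60]
  15 → stock rod 2  [load 60/60]
  15 → stock rod 3  [load 35/60]
  15 → stock rod 3  [load 50/60]
  10 → stock rod 3  [load 60/60]
3 stock rods opened.

3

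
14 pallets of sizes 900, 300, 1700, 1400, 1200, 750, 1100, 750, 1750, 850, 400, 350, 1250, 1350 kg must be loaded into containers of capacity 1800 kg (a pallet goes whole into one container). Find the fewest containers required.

9

Total = 1750 + 1700 + 1400 + 1350 + 1250 + 1200 + 1100 + 900 + 850 + 750 + 750 + 400 + 350 + 300 = 14050 kg.
Lower bound: ⌈14050/1800⌉ = 8 containers.
A packing using 9 containers:
  container 1: 1750 = 1750
  container 2: 1700 = 1700
  container 3: 1400 + 400 = 1800
  container 4: 1350 + 350 = 1700
  container 5: 1250 + 300 = 1550
  container 6: 1200 = 1200
  container 7: 1100 = 1100
  container 8: 900 + 850 = 1750
  container 9: 750 + 750 = 1500
No arrangement into 8 containers stays within capacity, so 9 is optimal.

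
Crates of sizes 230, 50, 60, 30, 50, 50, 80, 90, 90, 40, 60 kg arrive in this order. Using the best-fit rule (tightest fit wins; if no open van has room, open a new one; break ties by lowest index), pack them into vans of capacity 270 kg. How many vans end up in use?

  230 → van 1 (new)  [load 230/270]
  50 → van 2 (new)  [load 50/270]
  60 → van 2  [load 110/270]
  30 → van 1  [load 260/270]
  50 → van 2  [load 160/270]
  50 → van 2  [load 210/270]
  80 → van 3 (new)  [load 80/270]
  90 → van 3  [load 170/270]
  90 → van 3  [load 260/270]
  40 → van 2  [load 250/270]
  60 → van 4 (new)  [load 60/270]
4 vans opened.

4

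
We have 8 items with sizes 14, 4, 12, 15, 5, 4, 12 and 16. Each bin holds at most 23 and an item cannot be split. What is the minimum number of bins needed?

5

Total = 16 + 15 + 14 + 12 + 12 + 5 + 4 + 4 = 82.
Lower bound: ⌈82/23⌉ = 4 bins.
Also, 5 items each exceed 23/2, and no two of those can share a bin, so at least 5 bins are needed.
A packing using 5 bins:
  bin 1: 16 + 5 = 21
  bin 2: 15 + 4 + 4 = 23
  bin 3: 14 = 14
  bin 4: 12 = 12
  bin 5: 12 = 12
This matches the lower bound, so 5 is optimal.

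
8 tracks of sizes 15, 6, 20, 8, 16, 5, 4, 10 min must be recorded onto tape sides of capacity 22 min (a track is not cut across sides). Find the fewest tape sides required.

Total = 20 + 16 + 15 + 10 + 8 + 6 + 5 + 4 = 84 min.
Lower bound: ⌈84/22⌉ = 4 tape sides.
A packing using 4 tape sides:
  side 1: 20 = 20
  side 2: 16 + 6 = 22
  side 3: 15 + 5 = 20
  side 4: 10 + 8 + 4 = 22
This matches the lower bound, so 4 is optimal.

4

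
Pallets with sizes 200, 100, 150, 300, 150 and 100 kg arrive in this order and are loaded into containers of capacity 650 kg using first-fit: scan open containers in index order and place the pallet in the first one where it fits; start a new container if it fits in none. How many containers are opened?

2

  200 → container 1 (new)  [load 200/650]
  100 → container 1  [load 300/650]
  150 → container 1  [load 450/650]
  300 → container 2 (new)  [load 300/650]
  150 → container 1  [load 600/650]
  100 → container 2  [load 400/650]
2 containers opened.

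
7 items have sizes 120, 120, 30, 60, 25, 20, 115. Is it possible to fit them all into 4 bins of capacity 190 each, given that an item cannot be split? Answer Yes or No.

Yes

A valid assignment using 3 bins:
  bin 1: 120 + 60 = 180
  bin 2: 120 + 30 + 25 = 175
  bin 3: 115 + 20 = 135
That uses only 3 ≤ 4, so 4 bins are enough.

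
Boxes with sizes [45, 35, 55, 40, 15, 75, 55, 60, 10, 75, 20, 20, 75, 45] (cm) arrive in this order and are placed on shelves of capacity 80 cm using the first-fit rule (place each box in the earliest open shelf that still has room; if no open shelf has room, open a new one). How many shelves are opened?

  45 → shelf 1 (new)  [load 45/80]
  35 → shelf 1  [load 80/80]
  55 → shelf 2 (new)  [load 55/80]
  40 → shelf 3 (new)  [load 40/80]
  15 → shelf 2  [load 70/80]
  75 → shelf 4 (new)  [load 75/80]
  55 → shelf 5 (new)  [load 55/80]
  60 → shelf 6 (new)  [load 60/80]
  10 → shelf 2  [load 80/80]
  75 → shelf 7 (new)  [load 75/80]
  20 → shelf 3  [load 60/80]
  20 → shelf 3  [load 80/80]
  75 → shelf 8 (new)  [load 75/80]
  45 → shelf 9 (new)  [load 45/80]
9 shelves opened.

9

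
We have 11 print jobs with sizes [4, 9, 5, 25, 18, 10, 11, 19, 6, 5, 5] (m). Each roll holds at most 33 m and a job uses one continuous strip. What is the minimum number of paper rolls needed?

4

Total = 25 + 19 + 18 + 11 + 10 + 9 + 6 + 5 + 5 + 5 + 4 = 117 m.
Lower bound: ⌈117/33⌉ = 4 paper rolls.
A packing using 4 paper rolls:
  roll 1: 25 + 6 = 31
  roll 2: 19 + 11 = 30
  roll 3: 18 + 10 + 5 = 33
  roll 4: 9 + 5 + 5 + 4 = 23
This matches the lower bound, so 4 is optimal.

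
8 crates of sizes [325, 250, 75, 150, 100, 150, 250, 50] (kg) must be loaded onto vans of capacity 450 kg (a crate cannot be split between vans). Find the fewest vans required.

Total = 325 + 250 + 250 + 150 + 150 + 100 + 75 + 50 = 1350 kg.
Lower bound: ⌈1350/450⌉ = 3 vans.
A packing using 4 vans:
  van 1: 325 + 100 = 425
  van 2: 250 + 150 + 50 = 450
  van 3: 250 + 150 = 400
  van 4: 75 = 75
No arrangement into 3 vans stays within capacity, so 4 is optimal.

4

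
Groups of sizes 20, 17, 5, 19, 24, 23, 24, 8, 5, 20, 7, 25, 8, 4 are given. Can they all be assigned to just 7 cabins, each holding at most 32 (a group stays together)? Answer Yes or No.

Total = 209; ⌈209/32⌉ = 7.
8 groups each exceed half the capacity and cannot share a cabin, forcing at least 8 cabins.
At least 8 cabins are required, but only 7 are allowed.

No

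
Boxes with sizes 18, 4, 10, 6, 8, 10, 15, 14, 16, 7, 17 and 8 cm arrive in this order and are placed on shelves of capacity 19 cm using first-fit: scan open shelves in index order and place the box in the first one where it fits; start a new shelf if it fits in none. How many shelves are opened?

  18 → shelf 1 (new)  [load 18/19]
  4 → shelf 2 (new)  [load 4/19]
  10 → shelf 2  [load 14/19]
  6 → shelf 3 (new)  [load 6/19]
  8 → shelf 3  [load 14/19]
  10 → shelf 4 (new)  [load 10/19]
  15 → shelf 5 (new)  [load 15/19]
  14 → shelf 6 (new)  [load 14/19]
  16 → shelf 7 (new)  [load 16/19]
  7 → shelf 4  [load 17/19]
  17 → shelf 8 (new)  [load 17/19]
  8 → shelf 9 (new)  [load 8/19]
9 shelves opened.

9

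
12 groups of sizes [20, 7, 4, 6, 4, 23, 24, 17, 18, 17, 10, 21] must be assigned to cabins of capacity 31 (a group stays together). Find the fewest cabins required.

Total = 24 + 23 + 21 + 20 + 18 + 17 + 17 + 10 + 7 + 6 + 4 + 4 = 171.
Lower bound: ⌈171/31⌉ = 6 cabins.
Also, 7 groups each exceed 31/2, and no two of those can share a cabin, so at least 7 cabins are needed.
A packing using 7 cabins:
  cabin 1: 24 + 7 = 31
  cabin 2: 23 + 6 = 29
  cabin 3: 21 + 10 = 31
  cabin 4: 20 + 4 + 4 = 28
  cabin 5: 18 = 18
  cabin 6: 17 = 17
  cabin 7: 17 = 17
This matches the lower bound, so 7 is optimal.

7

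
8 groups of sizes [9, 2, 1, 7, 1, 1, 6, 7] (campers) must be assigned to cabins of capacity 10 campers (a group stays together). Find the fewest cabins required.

Total = 9 + 7 + 7 + 6 + 2 + 1 + 1 + 1 = 34 campers.
Lower bound: ⌈34/10⌉ = 4 cabins.
A packing using 4 cabins:
  cabin 1: 9 + 1 = 10
  cabin 2: 7 + 2 + 1 = 10
  cabin 3: 7 + 1 = 8
  cabin 4: 6 = 6
This matches the lower bound, so 4 is optimal.

4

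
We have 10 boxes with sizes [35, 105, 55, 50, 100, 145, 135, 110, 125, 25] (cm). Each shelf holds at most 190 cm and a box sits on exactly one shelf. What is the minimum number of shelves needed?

Total = 145 + 135 + 125 + 110 + 105 + 100 + 55 + 50 + 35 + 25 = 885 cm.
Lower bound: ⌈885/190⌉ = 5 shelves.
Also, 6 boxes each exceed 95 cm, and no two of those can share a shelf, so at least 6 shelves are needed.
A packing using 6 shelves:
  shelf 1: 145 + 35 = 180
  shelf 2: 135 + 55 = 190
  shelf 3: 125 + 50 = 175
  shelf 4: 110 + 25 = 135
  shelf 5: 105 = 105
  shelf 6: 100 = 100
This matches the lower bound, so 6 is optimal.

6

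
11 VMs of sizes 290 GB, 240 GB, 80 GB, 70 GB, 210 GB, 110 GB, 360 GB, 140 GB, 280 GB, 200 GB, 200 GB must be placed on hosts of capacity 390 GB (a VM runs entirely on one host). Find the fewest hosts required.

7

Total = 360 + 290 + 280 + 240 + 210 + 200 + 200 + 140 + 110 + 80 + 70 = 2180 GB.
Lower bound: ⌈2180/390⌉ = 6 hosts.
Also, 7 VMs each exceed 195 GB, and no two of those can share a host, so at least 7 hosts are needed.
A packing using 7 hosts:
  host 1: 360 = 360
  host 2: 290 + 80 = 370
  host 3: 280 + 110 = 390
  host 4: 240 + 140 = 380
  host 5: 210 + 70 = 280
  host 6: 200 = 200
  host 7: 200 = 200
This matches the lower bound, so 7 is optimal.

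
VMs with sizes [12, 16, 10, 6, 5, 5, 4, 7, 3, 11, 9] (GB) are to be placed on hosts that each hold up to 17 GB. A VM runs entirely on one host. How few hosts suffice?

Total = 16 + 12 + 11 + 10 + 9 + 7 + 6 + 5 + 5 + 4 + 3 = 88 GB.
Lower bound: ⌈88/17⌉ = 6 hosts.
A packing using 6 hosts:
  host 1: 16 = 16
  host 2: 12 + 5 = 17
  host 3: 11 + 6 = 17
  host 4: 10 + 7 = 17
  host 5: 9 + 5 + 3 = 17
  host 6: 4 = 4
This matches the lower bound, so 6 is optimal.

6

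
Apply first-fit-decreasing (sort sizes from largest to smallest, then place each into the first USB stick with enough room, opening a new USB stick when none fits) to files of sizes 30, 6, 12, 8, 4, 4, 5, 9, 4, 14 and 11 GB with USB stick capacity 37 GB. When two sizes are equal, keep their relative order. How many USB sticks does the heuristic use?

3

Sorted descending: 30, 14, 12, 11, 9, 8, 6, 5, 4, 4, 4.
  30 → USB stick 1 (new)  [load 30/37]
  14 → USB stick 2 (new)  [load 14/37]
  12 → USB stick 2  [load 26/37]
  11 → USB stick 2  [load 37/37]
  9 → USB stick 3 (new)  [load 9/37]
  8 → USB stick 3  [load 17/37]
  6 → USB stick 1  [load 36/37]
  5 → USB stick 3  [load 22/37]
  4 → USB stick 3  [load 26/37]
  4 → USB stick 3  [load 30/37]
  4 → USB stick 3  [load 34/37]
3 USB sticks opened.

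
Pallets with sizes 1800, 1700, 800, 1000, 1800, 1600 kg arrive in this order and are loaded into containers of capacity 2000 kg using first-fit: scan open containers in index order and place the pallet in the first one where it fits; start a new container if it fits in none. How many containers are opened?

5

  1800 → container 1 (new)  [load 1800/2000]
  1700 → container 2 (new)  [load 1700/2000]
  800 → container 3 (new)  [load 800/2000]
  1000 → container 3  [load 1800/2000]
  1800 → container 4 (new)  [load 1800/2000]
  1600 → container 5 (new)  [load 1600/2000]
5 containers opened.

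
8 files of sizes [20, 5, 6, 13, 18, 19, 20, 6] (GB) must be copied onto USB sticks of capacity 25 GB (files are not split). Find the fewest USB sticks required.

5

Total = 20 + 20 + 19 + 18 + 13 + 6 + 6 + 5 = 107 GB.
Lower bound: ⌈107/25⌉ = 5 USB sticks.
A packing using 5 USB sticks:
  USB stick 1: 20 + 5 = 25
  USB stick 2: 20 = 20
  USB stick 3: 19 + 6 = 25
  USB stick 4: 18 + 6 = 24
  USB stick 5: 13 = 13
This matches the lower bound, so 5 is optimal.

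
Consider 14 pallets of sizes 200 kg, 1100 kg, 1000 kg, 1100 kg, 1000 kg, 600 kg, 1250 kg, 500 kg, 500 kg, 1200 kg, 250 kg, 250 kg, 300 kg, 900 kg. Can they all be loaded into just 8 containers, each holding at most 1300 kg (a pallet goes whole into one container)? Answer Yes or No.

No

Total = 10150 kg; ⌈10150/1300⌉ = 8.
The bound of 8 does not rule out 8, but exhaustive search shows no assignment into 8 containers of capacity 1300 kg exists — the minimum is 9.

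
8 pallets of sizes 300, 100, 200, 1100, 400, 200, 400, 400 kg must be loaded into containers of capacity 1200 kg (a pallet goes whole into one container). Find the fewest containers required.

Total = 1100 + 400 + 400 + 400 + 300 + 200 + 200 + 100 = 3100 kg.
Lower bound: ⌈3100/1200⌉ = 3 containers.
A packing using 3 containers:
  container 1: 1100 + 100 = 1200
  container 2: 400 + 400 + 400 = 1200
  container 3: 300 + 200 + 200 = 700
This matches the lower bound, so 3 is optimal.

3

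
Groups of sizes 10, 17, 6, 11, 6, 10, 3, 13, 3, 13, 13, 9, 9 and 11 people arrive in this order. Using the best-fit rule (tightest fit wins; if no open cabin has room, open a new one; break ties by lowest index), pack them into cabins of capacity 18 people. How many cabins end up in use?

  10 → cabin 1 (new)  [load 10/18]
  17 → cabin 2 (new)  [load 17/18]
  6 → cabin 1  [load 16/18]
  11 → cabin 3 (new)  [load 11/18]
  6 → cabin 3  [load 17/18]
  10 → cabin 4 (new)  [load 10/18]
  3 → cabin 4  [load 13/18]
  13 → cabin 5 (new)  [load 13/18]
  3 → cabin 4  [load 16/18]
  13 → cabin 6 (new)  [load 13/18]
  13 → cabin 7 (new)  [load 13/18]
  9 → cabin 8 (new)  [load 9/18]
  9 → cabin 8  [load 18/18]
  11 → cabin 9 (new)  [load 11/18]
9 cabins opened.

9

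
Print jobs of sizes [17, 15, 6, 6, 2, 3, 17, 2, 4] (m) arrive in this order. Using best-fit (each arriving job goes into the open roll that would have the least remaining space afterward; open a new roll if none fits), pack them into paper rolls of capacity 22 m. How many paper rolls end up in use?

4

  17 → roll 1 (new)  [load 17/22]
  15 → roll 2 (new)  [load 15/22]
  6 → roll 2  [load 21/22]
  6 → roll 3 (new)  [load 6/22]
  2 → roll 1  [load 19/22]
  3 → roll 1  [load 22/22]
  17 → roll 4 (new)  [load 17/22]
  2 → roll 4  [load 19/22]
  4 → roll 3  [load 10/22]
4 paper rolls opened.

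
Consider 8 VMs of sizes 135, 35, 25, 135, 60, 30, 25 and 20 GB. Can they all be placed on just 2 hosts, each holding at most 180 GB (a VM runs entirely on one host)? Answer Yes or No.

No

Total = 465 GB; ⌈465/180⌉ = 3.
At least 3 hosts are required, but only 2 are allowed.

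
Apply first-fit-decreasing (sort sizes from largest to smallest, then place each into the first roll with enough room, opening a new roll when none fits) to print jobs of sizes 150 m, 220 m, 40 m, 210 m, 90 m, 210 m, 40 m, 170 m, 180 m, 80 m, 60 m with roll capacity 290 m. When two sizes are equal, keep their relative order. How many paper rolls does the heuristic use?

6

Sorted descending: 220, 210, 210, 180, 170, 150, 90, 80, 60, 40, 40.
  220 → roll 1 (new)  [load 220/290]
  210 → roll 2 (new)  [load 210/290]
  210 → roll 3 (new)  [load 210/290]
  180 → roll 4 (new)  [load 180/290]
  170 → roll 5 (new)  [load 170/290]
  150 → roll 6 (new)  [load 150/290]
  90 → roll 4  [load 270/290]
  80 → roll 2  [load 290/290]
  60 → roll 1  [load 280/290]
  40 → roll 3  [load 250/290]
  40 → roll 3  [load 290/290]
6 paper rolls opened.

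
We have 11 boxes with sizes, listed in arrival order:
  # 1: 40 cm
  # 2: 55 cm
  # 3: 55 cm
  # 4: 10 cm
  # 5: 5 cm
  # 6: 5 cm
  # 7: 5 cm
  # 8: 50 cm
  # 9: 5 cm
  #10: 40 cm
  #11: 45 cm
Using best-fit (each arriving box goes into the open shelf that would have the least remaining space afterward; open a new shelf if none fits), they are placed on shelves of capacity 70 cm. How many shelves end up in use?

  40 → shelf 1 (new)  [load 40/70]
  55 → shelf 2 (new)  [load 55/70]
  55 → shelf 3 (new)  [load 55/70]
  10 → shelf 2  [load 65/70]
  5 → shelf 2  [load 70/70]
  5 → shelf 3  [load 60/70]
  5 → shelf 3  [load 65/70]
  50 → shelf 4 (new)  [load 50/70]
  5 → shelf 3  [load 70/70]
  40 → shelf 5 (new)  [load 40/70]
  45 → shelf 6 (new)  [load 45/70]
6 shelves opened.

6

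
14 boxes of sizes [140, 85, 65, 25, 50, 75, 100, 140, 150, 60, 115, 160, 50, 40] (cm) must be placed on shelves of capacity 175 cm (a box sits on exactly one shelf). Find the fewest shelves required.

8

Total = 160 + 150 + 140 + 140 + 115 + 100 + 85 + 75 + 65 + 60 + 50 + 50 + 40 + 25 = 1255 cm.
Lower bound: ⌈1255/175⌉ = 8 shelves.
A packing using 8 shelves:
  shelf 1: 160 = 160
  shelf 2: 150 + 25 = 175
  shelf 3: 140 = 140
  shelf 4: 140 = 140
  shelf 5: 115 + 60 = 175
  shelf 6: 100 + 75 = 175
  shelf 7: 85 + 65 = 150
  shelf 8: 50 + 50 + 40 = 140
This matches the lower bound, so 8 is optimal.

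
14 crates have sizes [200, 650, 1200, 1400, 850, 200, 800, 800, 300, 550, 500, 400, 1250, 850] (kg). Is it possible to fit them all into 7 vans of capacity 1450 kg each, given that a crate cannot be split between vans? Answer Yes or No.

Total = 9950 kg; ⌈9950/1450⌉ = 7.
The bound of 7 does not rule out 7, but exhaustive search shows no assignment into 7 vans of capacity 1450 kg exists — the minimum is 8.

No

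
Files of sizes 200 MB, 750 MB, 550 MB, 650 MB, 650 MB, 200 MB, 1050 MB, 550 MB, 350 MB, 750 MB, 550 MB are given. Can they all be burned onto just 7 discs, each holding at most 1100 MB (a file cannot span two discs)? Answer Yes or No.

A valid assignment using 7 discs:
  disc 1: 1050 = 1050
  disc 2: 750 + 350 = 1100
  disc 3: 750 + 200 = 950
  disc 4: 650 + 200 = 850
  disc 5: 650 = 650
  disc 6: 550 + 550 = 1100
  disc 7: 550 = 550
Every load is within 1100 MB, so 7 discs suffice.

Yes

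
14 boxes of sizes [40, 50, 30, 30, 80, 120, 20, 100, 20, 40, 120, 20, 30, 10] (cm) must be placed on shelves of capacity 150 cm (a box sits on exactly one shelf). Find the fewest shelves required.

Total = 120 + 120 + 100 + 80 + 50 + 40 + 40 + 30 + 30 + 30 + 20 + 20 + 20 + 10 = 710 cm.
Lower bound: ⌈710/150⌉ = 5 shelves.
A packing using 5 shelves:
  shelf 1: 120 + 30 = 150
  shelf 2: 120 + 30 = 150
  shelf 3: 100 + 50 = 150
  shelf 4: 80 + 40 + 30 = 150
  shelf 5: 40 + 20 + 20 + 20 + 10 = 110
This matches the lower bound, so 5 is optimal.

5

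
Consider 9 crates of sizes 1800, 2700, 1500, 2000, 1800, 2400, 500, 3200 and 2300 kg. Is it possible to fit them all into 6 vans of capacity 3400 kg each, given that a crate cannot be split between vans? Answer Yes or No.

No

Total = 18200 kg; ⌈18200/3400⌉ = 6.
7 crates each exceed half the capacity and cannot share a van, forcing at least 7 vans.
At least 7 vans are required, but only 6 are allowed.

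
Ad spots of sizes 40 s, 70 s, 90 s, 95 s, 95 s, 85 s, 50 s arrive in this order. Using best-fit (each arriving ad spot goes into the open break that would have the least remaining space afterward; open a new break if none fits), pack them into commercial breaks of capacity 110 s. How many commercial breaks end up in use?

6

  40 → break 1 (new)  [load 40/110]
  70 → break 1  [load 110/110]
  90 → break 2 (new)  [load 90/110]
  95 → break 3 (new)  [load 95/110]
  95 → break 4 (new)  [load 95/110]
  85 → break 5 (new)  [load 85/110]
  50 → break 6 (new)  [load 50/110]
6 commercial breaks opened.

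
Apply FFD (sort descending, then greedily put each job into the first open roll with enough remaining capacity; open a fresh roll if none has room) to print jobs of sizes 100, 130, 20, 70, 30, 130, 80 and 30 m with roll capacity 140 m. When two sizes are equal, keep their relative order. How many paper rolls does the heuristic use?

Sorted descending: 130, 130, 100, 80, 70, 30, 30, 20.
  130 → roll 1 (new)  [load 130/140]
  130 → roll 2 (new)  [load 130/140]
  100 → roll 3 (new)  [load 100/140]
  80 → roll 4 (new)  [load 80/140]
  70 → roll 5 (new)  [load 70/140]
  30 → roll 3  [load 130/140]
  30 → roll 4  [load 110/140]
  20 → roll 4  [load 130/140]
5 paper rolls opened.

5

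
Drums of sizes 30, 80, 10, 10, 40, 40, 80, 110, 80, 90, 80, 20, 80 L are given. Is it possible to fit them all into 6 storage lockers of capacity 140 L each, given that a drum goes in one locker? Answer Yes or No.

No

Total = 750 L; ⌈750/140⌉ = 6.
7 drums each exceed half the capacity and cannot share a locker, forcing at least 7 storage lockers.
At least 7 storage lockers are required, but only 6 are allowed.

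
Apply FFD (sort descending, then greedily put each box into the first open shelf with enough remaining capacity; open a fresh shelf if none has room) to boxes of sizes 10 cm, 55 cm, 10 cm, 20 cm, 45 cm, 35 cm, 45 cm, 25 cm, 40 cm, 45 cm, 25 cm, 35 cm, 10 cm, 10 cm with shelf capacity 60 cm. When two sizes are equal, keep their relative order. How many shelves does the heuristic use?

8

Sorted descending: 55, 45, 45, 45, 40, 35, 35, 25, 25, 20, 10, 10, 10, 10.
  55 → shelf 1 (new)  [load 55/60]
  45 → shelf 2 (new)  [load 45/60]
  45 → shelf 3 (new)  [load 45/60]
  45 → shelf 4 (new)  [load 45/60]
  40 → shelf 5 (new)  [load 40/60]
  35 → shelf 6 (new)  [load 35/60]
  35 → shelf 7 (new)  [load 35/60]
  25 → shelf 6  [load 60/60]
  25 → shelf 7  [load 60/60]
  20 → shelf 5  [load 60/60]
  10 → shelf 2  [load 55/60]
  10 → shelf 3  [load 55/60]
  10 → shelf 4  [load 55/60]
  10 → shelf 8 (new)  [load 10/60]
8 shelves opened.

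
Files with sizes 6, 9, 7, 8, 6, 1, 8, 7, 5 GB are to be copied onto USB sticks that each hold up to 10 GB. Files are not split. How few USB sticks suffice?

8

Total = 9 + 8 + 8 + 7 + 7 + 6 + 6 + 5 + 1 = 57 GB.
Lower bound: ⌈57/10⌉ = 6 USB sticks.
Also, 7 files each exceed 5 GB, and no two of those can share a USB stick, so at least 7 USB sticks are needed.
A packing using 8 USB sticks:
  USB stick 1: 9 + 1 = 10
  USB stick 2: 8 = 8
  USB stick 3: 8 = 8
  USB stick 4: 7 = 7
  USB stick 5: 7 = 7
  USB stick 6: 6 = 6
  USB stick 7: 6 = 6
  USB stick 8: 5 = 5
No arrangement into 7 USB sticks stays within capacity, so 8 is optimal.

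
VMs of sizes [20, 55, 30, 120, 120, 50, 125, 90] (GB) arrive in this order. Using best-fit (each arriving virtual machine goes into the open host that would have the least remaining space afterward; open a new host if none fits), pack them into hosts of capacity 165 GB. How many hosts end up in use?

5

  20 → host 1 (new)  [load 20/165]
  55 → host 1  [load 75/165]
  30 → host 1  [load 105/165]
  120 → host 2 (new)  [load 120/165]
  120 → host 3 (new)  [load 120/165]
  50 → host 1  [load 155/165]
  125 → host 4 (new)  [load 125/165]
  90 → host 5 (new)  [load 90/165]
5 hosts opened.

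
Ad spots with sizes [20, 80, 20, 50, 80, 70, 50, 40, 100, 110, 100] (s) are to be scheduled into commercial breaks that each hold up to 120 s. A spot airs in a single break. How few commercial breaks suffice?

7

Total = 110 + 100 + 100 + 80 + 80 + 70 + 50 + 50 + 40 + 20 + 20 = 720 s.
Lower bound: ⌈720/120⌉ = 6 commercial breaks.
A packing using 7 commercial breaks:
  break 1: 110 = 110
  break 2: 100 + 20 = 120
  break 3: 100 + 20 = 120
  break 4: 80 + 40 = 120
  break 5: 80 = 80
  break 6: 70 + 50 = 120
  break 7: 50 = 50
No arrangement into 6 commercial breaks stays within capacity, so 7 is optimal.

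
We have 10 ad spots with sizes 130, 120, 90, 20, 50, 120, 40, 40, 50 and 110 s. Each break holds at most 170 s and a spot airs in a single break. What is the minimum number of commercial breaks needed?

Total = 130 + 120 + 120 + 110 + 90 + 50 + 50 + 40 + 40 + 20 = 770 s.
Lower bound: ⌈770/170⌉ = 5 commercial breaks.
A packing using 5 commercial breaks:
  break 1: 130 + 40 = 170
  break 2: 120 + 50 = 170
  break 3: 120 + 50 = 170
  break 4: 110 + 40 + 20 = 170
  break 5: 90 = 90
This matches the lower bound, so 5 is optimal.

5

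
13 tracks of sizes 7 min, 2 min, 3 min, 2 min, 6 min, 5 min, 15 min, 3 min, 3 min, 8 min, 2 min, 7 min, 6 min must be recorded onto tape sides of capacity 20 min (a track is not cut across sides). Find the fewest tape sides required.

Total = 15 + 8 + 7 + 7 + 6 + 6 + 5 + 3 + 3 + 3 + 2 + 2 + 2 = 69 min.
Lower bound: ⌈69/20⌉ = 4 tape sides.
A packing using 4 tape sides:
  side 1: 15 + 5 = 20
  side 2: 8 + 7 + 3 + 2 = 20
  side 3: 7 + 6 + 6 = 19
  side 4: 3 + 3 + 2 + 2 = 10
This matches the lower bound, so 4 is optimal.

4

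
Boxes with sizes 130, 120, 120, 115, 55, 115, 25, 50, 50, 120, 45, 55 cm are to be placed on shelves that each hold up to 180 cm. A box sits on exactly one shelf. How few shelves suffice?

6

Total = 130 + 120 + 120 + 120 + 115 + 115 + 55 + 55 + 50 + 50 + 45 + 25 = 1000 cm.
Lower bound: ⌈1000/180⌉ = 6 shelves.
A packing using 6 shelves:
  shelf 1: 130 + 50 = 180
  shelf 2: 120 + 55 = 175
  shelf 3: 120 + 55 = 175
  shelf 4: 120 + 50 = 170
  shelf 5: 115 + 45 = 160
  shelf 6: 115 + 25 = 140
This matches the lower bound, so 6 is optimal.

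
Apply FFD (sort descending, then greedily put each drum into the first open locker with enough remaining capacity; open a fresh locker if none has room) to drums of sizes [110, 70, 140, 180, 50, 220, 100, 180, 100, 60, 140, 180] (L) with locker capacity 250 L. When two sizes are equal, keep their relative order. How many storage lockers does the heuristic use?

7

Sorted descending: 220, 180, 180, 180, 140, 140, 110, 100, 100, 70, 60, 50.
  220 → locker 1 (new)  [load 220/250]
  180 → locker 2 (new)  [load 180/250]
  180 → locker 3 (new)  [load 180/250]
  180 → locker 4 (new)  [load 180/250]
  140 → locker 5 (new)  [load 140/250]
  140 → locker 6 (new)  [load 140/250]
  110 → locker 5  [load 250/250]
  100 → locker 6  [load 240/250]
  100 → locker 7 (new)  [load 100/250]
  70 → locker 2  [load 250/250]
  60 → locker 3  [load 240/250]
  50 → locker 4  [load 230/250]
7 storage lockers opened.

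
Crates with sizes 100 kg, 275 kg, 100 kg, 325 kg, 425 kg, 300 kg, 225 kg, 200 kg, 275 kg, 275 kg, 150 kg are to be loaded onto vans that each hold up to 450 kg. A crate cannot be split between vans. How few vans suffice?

Total = 425 + 325 + 300 + 275 + 275 + 275 + 225 + 200 + 150 + 100 + 100 = 2650 kg.
Lower bound: ⌈2650/450⌉ = 6 vans.
A packing using 7 vans:
  van 1: 425 = 425
  van 2: 325 + 100 = 425
  van 3: 300 + 150 = 450
  van 4: 275 + 100 = 375
  van 5: 275 = 275
  van 6: 275 = 275
  van 7: 225 + 200 = 425
No arrangement into 6 vans stays within capacity, so 7 is optimal.

7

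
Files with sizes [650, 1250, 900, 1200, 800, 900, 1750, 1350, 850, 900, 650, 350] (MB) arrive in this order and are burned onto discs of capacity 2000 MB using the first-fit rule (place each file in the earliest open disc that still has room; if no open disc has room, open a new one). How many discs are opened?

7

  650 → disc 1 (new)  [load 650/2000]
  1250 → disc 1  [load 1900/2000]
  900 → disc 2 (new)  [load 900/2000]
  1200 → disc 3 (new)  [load 1200/2000]
  800 → disc 2  [load 1700/2000]
  900 → disc 4 (new)  [load 900/2000]
  1750 → disc 5 (new)  [load 1750/2000]
  1350 → disc 6 (new)  [load 1350/2000]
  850 → disc 4  [load 1750/2000]
  900 → disc 7 (new)  [load 900/2000]
  650 → disc 3  [load 1850/2000]
  350 → disc 6  [load 1700/2000]
7 discs opened.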